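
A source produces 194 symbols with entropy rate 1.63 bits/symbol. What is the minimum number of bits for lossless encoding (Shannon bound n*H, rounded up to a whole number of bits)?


Minimum bits >= n * H = 194 * 1.63 = 316.22, rounded up to a whole number of bits = 317

317 bits


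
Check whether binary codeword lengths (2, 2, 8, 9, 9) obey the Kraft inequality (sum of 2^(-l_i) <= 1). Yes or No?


Kraft sum = sum(2^(-l_i)) = 0.5078, need <= 1. Result: satisfied (a binary prefix-free code with these lengths exists)

Yes


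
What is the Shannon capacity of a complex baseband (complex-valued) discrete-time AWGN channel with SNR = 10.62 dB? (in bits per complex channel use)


SNR_linear = 10^(10.62/10) = 11.5345; C = log2(1 + SNR_linear) = log2(1 + 11.5345) = 3.6478

3.6478 bits/channel use


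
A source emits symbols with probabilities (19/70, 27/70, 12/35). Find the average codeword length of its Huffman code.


Huffman construction (repeatedly merge the two least-probable nodes; each merge adds 1 bit to every symbol beneath it): 19/70 + 12/35 = 43/70; 27/70 + 43/70 = 1. Resulting codeword lengths (in the order the probabilities were given): (2, 1, 2). L_avg = sum(p_i * l_i) = 19/70*2 + 27/70*1 + 12/35*2 = 113/70 = 1.6143

1.6143 bits


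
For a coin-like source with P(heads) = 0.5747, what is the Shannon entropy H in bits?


H = -p*log2(p) - (1-p)*log2(1-p). -0.5747*log2(0.5747) = 0.459254; -0.4253*log2(0.4253) = 0.524585. H = 0.459254 + 0.524585 = 0.9838

0.9838 bits


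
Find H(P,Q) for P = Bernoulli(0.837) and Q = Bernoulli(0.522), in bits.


H(P,Q) = -p*log2(q) - (1-p)*log2(1-q). -0.837*log2(0.522) = 0.785004; -0.163*log2(0.478) = 0.173582. H(P,Q) = 0.785004 + 0.173582 = 0.9586

0.9586 bits


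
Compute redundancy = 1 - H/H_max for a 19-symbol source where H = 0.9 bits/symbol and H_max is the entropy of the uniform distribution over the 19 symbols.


H_max = log2(K) = log2(19) = 4.2479 bits/symbol. Redundancy = 1 - H/H_max = 1 - 0.9/4.2479 = 1 - 0.2119 = 0.7881

0.7881


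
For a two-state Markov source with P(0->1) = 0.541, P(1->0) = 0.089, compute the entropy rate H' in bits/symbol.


Stationary distribution: pi_0 = p10/(p01+p10) = 0.1413, pi_1 = 0.8587. Entropy rate H' = pi_0*H(p01) + pi_1*H(p10) = 0.1413*0.9951 + 0.8587*0.4331 = 0.5125

0.5125 bits/symbol


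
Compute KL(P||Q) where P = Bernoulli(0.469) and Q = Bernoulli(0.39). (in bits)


KL = p*log2(p/q) + (1-p)*log2((1-p)/(1-q)) = 0.469*log2(0.469/0.39) + 0.531*log2(0.531/0.61) = 0.0186

0.0186 bits


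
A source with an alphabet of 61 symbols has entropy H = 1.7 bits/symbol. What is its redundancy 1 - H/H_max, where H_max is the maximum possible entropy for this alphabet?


H_max = log2(K) = log2(61) = 5.9307 bits/symbol. Redundancy = 1 - H/H_max = 1 - 1.7/5.9307 = 1 - 0.2866 = 0.7134

0.7134


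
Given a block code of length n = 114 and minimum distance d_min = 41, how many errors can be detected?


Detection capability = d_min - 1 = 41 - 1 = 40

40 errors


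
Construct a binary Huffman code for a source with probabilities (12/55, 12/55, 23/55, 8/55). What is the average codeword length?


Huffman construction (repeatedly merge the two least-probable nodes; each merge adds 1 bit to every symbol beneath it): 8/55 + 12/55 = 4/11; 12/55 + 4/11 = 32/55; 23/55 + 32/55 = 1. Resulting codeword lengths (in the order the probabilities were given): (3, 2, 1, 3). L_avg = sum(p_i * l_i) = 12/55*3 + 12/55*2 + 23/55*1 + 8/55*3 = 107/55 = 1.9455

1.9455 bits


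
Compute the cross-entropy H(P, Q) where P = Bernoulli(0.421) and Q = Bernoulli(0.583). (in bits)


H(P,Q) = -p*log2(q) - (1-p)*log2(1-q). -0.421*log2(0.583) = 0.327720; -0.579*log2(0.417) = 0.730629. H(P,Q) = 0.327720 + 0.730629 = 1.0583

1.0583 bits


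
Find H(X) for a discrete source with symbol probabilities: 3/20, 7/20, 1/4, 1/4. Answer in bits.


H = -sum(p_i * log2(p_i)). Terms: -(3/20)*log2(3/20) = 0.410545; -(7/20)*log2(7/20) = 0.530101; -(1/4)*log2(1/4) = 0.500000; -(1/4)*log2(1/4) = 0.500000. H = 0.410545 + 0.530101 + 0.500000 + 0.500000 = 1.9406

1.9406 bits


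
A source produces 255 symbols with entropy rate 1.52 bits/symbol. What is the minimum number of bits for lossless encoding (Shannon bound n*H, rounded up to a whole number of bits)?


Minimum bits >= n * H = 255 * 1.52 = 387.6, rounded up to a whole number of bits = 388

388 bits


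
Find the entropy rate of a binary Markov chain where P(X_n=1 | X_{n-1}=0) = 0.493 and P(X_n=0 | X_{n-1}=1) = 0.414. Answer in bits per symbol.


Stationary distribution: pi_0 = p10/(p01+p10) = 0.4564, pi_1 = 0.5436. Entropy rate H' = pi_0*H(p01) + pi_1*H(p10) = 0.4564*0.9999 + 0.5436*0.9786 = 0.9883

0.9883 bits/symbol


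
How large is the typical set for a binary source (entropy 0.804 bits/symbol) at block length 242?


log2|A_typical| = nH = 242 * 0.804 = 194.568, so |A_typical| ~ 2^194.568 = 3.722e+58

3.722e+58


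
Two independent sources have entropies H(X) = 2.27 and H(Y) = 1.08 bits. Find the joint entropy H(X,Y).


For independent variables, H(X,Y) = H(X) + H(Y) = 2.27 + 1.08 = 3.35

3.35 bits


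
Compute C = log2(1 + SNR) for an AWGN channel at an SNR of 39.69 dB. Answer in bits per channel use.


SNR_linear = 10^(39.69/10) = 9311.0788; C = log2(1 + SNR_linear) = log2(1 + 9311.0788) = 13.1849

13.1849 bits/channel use


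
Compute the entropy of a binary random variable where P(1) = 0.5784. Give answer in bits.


H = -p*log2(p) - (1-p)*log2(1-p). -0.5784*log2(0.5784) = 0.456855; -0.4216*log2(0.4216) = 0.525336. H = 0.456855 + 0.525336 = 0.9822

0.9822 bits


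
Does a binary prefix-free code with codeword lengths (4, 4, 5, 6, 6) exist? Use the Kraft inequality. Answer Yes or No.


Kraft sum = sum(2^(-l_i)) = 0.1875, need <= 1. Result: satisfied (a binary prefix-free code with these lengths exists)

Yes


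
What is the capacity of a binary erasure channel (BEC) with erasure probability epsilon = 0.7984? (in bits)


C = 1 - epsilon = 1 - 0.7984 = 0.2016

0.2016 bits


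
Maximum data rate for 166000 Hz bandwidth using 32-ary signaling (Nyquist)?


Rate = 2 * B * log2(M) = 2 * 166000 * 5.0 = 1660000.0

1660000.0 bps


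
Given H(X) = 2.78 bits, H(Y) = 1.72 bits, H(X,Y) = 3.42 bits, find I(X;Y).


I(X;Y) = H(X) + H(Y) - H(X,Y) = 2.78 + 1.72 - 3.42 = 1.08

1.08 bits


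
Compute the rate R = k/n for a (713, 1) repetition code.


Rate = k/n = 1/713

1/713


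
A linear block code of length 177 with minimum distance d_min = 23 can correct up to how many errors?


Correction capability = floor((d-1)/2) = floor((23-1)/2) = 11

11 errors


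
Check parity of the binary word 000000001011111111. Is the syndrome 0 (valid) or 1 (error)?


Syndrome = XOR of all bits = 0 XOR 0 XOR 0 XOR 0 XOR 0 XOR 0 XOR 0 XOR 0 XOR 1 XOR 0 XOR 1 XOR 1 XOR 1 XOR 1 XOR 1 XOR 1 XOR 1 XOR 1 = 1

1


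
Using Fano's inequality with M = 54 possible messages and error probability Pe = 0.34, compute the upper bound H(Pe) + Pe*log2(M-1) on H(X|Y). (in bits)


H(Pe) = -Pe*log2(Pe) - (1-Pe)*log2(1-Pe) = -0.34*log2(0.34) - 0.66*log2(0.66) = 0.529174 + 0.395645 = 0.9248. Pe*log2(M-1) = 0.34*log2(53) = 1.947493. Bound = H(Pe) + Pe*log2(M-1) = 0.529174 + 0.395645 + 1.947493 = 2.8723

2.8723 bits


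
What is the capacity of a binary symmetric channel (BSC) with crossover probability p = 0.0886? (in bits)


H(p) = -p*log2(p) - (1-p)*log2(1-p) = -0.0886*log2(0.0886) - 0.9114*log2(0.9114) = 0.309794 + 0.121985 = 0.4318. C = 1 - H(p) = 1 - 0.4318 = 0.5682

0.5682 bits


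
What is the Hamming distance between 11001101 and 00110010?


Count differing positions: ^ ^ ^ ^ ^ ^ ^ ^ = 8 differences

8


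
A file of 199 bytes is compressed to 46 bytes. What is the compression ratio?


Ratio = original / compressed = 199 / 46 = 4.3261

4.3261


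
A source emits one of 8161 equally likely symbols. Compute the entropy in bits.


H = log2(n) = log2(8161) = 12.9945

12.9945 bits


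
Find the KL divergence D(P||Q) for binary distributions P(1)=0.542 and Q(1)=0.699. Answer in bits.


KL = p*log2(p/q) + (1-p)*log2((1-p)/(1-q)) = 0.542*log2(0.542/0.699) + 0.458*log2(0.458/0.301) = 0.0784

0.0784 bits


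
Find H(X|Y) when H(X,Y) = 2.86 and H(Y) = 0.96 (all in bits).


H(X|Y) = H(X,Y) - H(Y) = 2.86 - 0.96 = 1.9

1.9 bits


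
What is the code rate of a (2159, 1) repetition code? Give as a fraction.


Rate = k/n = 1/2159

1/2159


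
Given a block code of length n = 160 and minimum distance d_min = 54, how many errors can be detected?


Detection capability = d_min - 1 = 54 - 1 = 53

53 errors


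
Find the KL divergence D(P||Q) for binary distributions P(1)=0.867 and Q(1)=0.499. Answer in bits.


KL = p*log2(p/q) + (1-p)*log2((1-p)/(1-q)) = 0.867*log2(0.867/0.499) + 0.133*log2(0.133/0.501) = 0.4365

0.4365 bits


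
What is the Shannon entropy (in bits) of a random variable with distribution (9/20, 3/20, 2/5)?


H = -sum(p_i * log2(p_i)). Terms: -(9/20)*log2(9/20) = 0.518401; -(3/20)*log2(3/20) = 0.410545; -(2/5)*log2(2/5) = 0.528771. H = 0.518401 + 0.410545 + 0.528771 = 1.4577

1.4577 bits


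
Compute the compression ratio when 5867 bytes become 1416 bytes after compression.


Ratio = original / compressed = 5867 / 1416 = 4.1434

4.1434


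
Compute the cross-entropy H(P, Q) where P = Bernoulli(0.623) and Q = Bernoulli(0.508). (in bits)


H(P,Q) = -p*log2(q) - (1-p)*log2(1-q). -0.623*log2(0.508) = 0.608733; -0.377*log2(0.492) = 0.385773. H(P,Q) = 0.608733 + 0.385773 = 0.9945

0.9945 bits


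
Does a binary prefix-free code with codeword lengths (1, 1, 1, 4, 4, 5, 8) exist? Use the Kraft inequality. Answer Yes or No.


Kraft sum = sum(2^(-l_i)) = 1.6602, need <= 1. Result: violated (a binary prefix-free code with these lengths cannot exist)

No


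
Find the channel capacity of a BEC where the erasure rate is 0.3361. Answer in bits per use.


C = 1 - epsilon = 1 - 0.3361 = 0.6639

0.6639 bits


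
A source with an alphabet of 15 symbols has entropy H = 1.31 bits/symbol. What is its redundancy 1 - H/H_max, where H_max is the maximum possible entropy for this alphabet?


H_max = log2(K) = log2(15) = 3.9069 bits/symbol. Redundancy = 1 - H/H_max = 1 - 1.31/3.9069 = 1 - 0.3353 = 0.6647

0.6647


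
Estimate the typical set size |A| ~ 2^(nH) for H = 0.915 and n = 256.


log2|A_typical| = nH = 256 * 0.915 = 234.24, so |A_typical| ~ 2^234.24 = 3.260e+70

3.260e+70


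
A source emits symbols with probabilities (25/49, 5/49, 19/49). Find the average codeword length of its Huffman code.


Huffman construction (repeatedly merge the two least-probable nodes; each merge adds 1 bit to every symbol beneath it): 5/49 + 19/49 = 24/49; 24/49 + 25/49 = 1. Resulting codeword lengths (in the order the probabilities were given): (1, 2, 2). L_avg = sum(p_i * l_i) = 25/49*1 + 5/49*2 + 19/49*2 = 73/49 = 1.4898

1.4898 bits


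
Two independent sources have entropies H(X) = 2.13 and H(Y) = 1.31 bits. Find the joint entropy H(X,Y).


For independent variables, H(X,Y) = H(X) + H(Y) = 2.13 + 1.31 = 3.44

3.44 bits


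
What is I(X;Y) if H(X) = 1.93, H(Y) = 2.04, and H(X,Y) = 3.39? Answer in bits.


I(X;Y) = H(X) + H(Y) - H(X,Y) = 1.93 + 2.04 - 3.39 = 0.58

0.58 bits


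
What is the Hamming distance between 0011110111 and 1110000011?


Count differing positions: ^ ^ . ^ ^ ^ . ^ . . = 6 differences

6


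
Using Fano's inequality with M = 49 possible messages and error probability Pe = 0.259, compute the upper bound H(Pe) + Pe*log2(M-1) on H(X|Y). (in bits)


H(Pe) = -Pe*log2(Pe) - (1-Pe)*log2(1-Pe) = -0.259*log2(0.259) - 0.741*log2(0.741) = 0.504785 + 0.320449 = 0.8252. Pe*log2(M-1) = 0.259*log2(48) = 1.446505. Bound = H(Pe) + Pe*log2(M-1) = 0.504785 + 0.320449 + 1.446505 = 2.2717

2.2717 bits


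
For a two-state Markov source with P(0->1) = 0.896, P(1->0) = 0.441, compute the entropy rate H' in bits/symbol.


Stationary distribution: pi_0 = p10/(p01+p10) = 0.3298, pi_1 = 0.6702. Entropy rate H' = pi_0*H(p01) + pi_1*H(p10) = 0.3298*0.4815 + 0.6702*0.9899 = 0.8222

0.8222 bits/symbol


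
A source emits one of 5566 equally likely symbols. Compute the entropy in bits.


H = log2(n) = log2(5566) = 12.4424

12.4424 bits


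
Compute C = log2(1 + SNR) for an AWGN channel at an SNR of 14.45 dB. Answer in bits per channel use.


SNR_linear = 10^(14.45/10) = 27.8612; C = log2(1 + SNR_linear) = log2(1 + 27.8612) = 4.8511

4.8511 bits/channel use


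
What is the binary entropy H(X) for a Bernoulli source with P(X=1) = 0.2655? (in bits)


H = -p*log2(p) - (1-p)*log2(1-p). -0.2655*log2(0.2655) = 0.507959; -0.7345*log2(0.7345) = 0.326974. H = 0.507959 + 0.326974 = 0.8349

0.8349 bits


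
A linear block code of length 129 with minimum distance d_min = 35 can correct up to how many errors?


Correction capability = floor((d-1)/2) = floor((35-1)/2) = 17

17 errors


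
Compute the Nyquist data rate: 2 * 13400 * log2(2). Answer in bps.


Rate = 2 * B * log2(M) = 2 * 13400 * 1.0 = 26800.0

26800.0 bps


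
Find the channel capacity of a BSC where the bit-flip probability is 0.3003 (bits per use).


H(p) = -p*log2(p) - (1-p)*log2(1-p) = -0.3003*log2(0.3003) - 0.6997*log2(0.6997) = 0.521178 + 0.360480 = 0.8817. C = 1 - H(p) = 1 - 0.8817 = 0.1183

0.1183 bits


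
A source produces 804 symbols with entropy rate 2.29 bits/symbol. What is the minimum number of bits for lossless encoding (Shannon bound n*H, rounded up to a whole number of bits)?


Minimum bits >= n * H = 804 * 2.29 = 1841.16, rounded up to a whole number of bits = 1842

1842 bits


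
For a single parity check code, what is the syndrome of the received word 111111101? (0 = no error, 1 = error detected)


Syndrome = XOR of all bits = 1 XOR 1 XOR 1 XOR 1 XOR 1 XOR 1 XOR 1 XOR 0 XOR 1 = 0

0


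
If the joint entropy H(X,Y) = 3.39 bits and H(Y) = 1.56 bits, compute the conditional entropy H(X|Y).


H(X|Y) = H(X,Y) - H(Y) = 3.39 - 1.56 = 1.83

1.83 bits


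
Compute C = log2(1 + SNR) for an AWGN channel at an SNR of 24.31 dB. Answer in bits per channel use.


SNR_linear = 10^(24.31/10) = 269.7739; C = log2(1 + SNR_linear) = log2(1 + 269.7739) = 8.0809

8.0809 bits/channel use


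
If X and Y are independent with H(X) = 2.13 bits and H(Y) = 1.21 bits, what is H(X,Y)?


For independent variables, H(X,Y) = H(X) + H(Y) = 2.13 + 1.21 = 3.34

3.34 bits


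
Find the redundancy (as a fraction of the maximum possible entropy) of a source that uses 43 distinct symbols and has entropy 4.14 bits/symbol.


H_max = log2(K) = log2(43) = 5.4263 bits/symbol. Redundancy = 1 - H/H_max = 1 - 4.14/5.4263 = 1 - 0.763 = 0.237

0.237


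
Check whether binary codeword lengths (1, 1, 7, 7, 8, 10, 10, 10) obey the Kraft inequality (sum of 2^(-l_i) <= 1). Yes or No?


Kraft sum = sum(2^(-l_i)) = 1.0225, need <= 1. Result: violated (a binary prefix-free code with these lengths cannot exist)

No


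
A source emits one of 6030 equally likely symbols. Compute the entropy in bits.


H = log2(n) = log2(6030) = 12.5579

12.5579 bits


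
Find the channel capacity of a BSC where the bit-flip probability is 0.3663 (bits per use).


H(p) = -p*log2(p) - (1-p)*log2(1-p) = -0.3663*log2(0.3663) - 0.6337*log2(0.6337) = 0.530733 + 0.417056 = 0.9478. C = 1 - H(p) = 1 - 0.9478 = 0.0522

0.0522 bits


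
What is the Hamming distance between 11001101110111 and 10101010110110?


Count differing positions: . ^ ^ . . ^ ^ ^ . . . . . ^ = 6 differences

6


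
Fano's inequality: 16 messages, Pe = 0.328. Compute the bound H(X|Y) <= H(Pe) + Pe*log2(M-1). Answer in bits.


H(Pe) = -Pe*log2(Pe) - (1-Pe)*log2(1-Pe) = -0.328*log2(0.328) - 0.672*log2(0.672) = 0.527500 + 0.385370 = 0.9129. Pe*log2(M-1) = 0.328*log2(15) = 1.281460. Bound = H(Pe) + Pe*log2(M-1) = 0.527500 + 0.385370 + 1.281460 = 2.1943

2.1943 bits


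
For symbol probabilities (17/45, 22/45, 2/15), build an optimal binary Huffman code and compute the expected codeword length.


Huffman construction (repeatedly merge the two least-probable nodes; each merge adds 1 bit to every symbol beneath it): 2/15 + 17/45 = 23/45; 22/45 + 23/45 = 1. Resulting codeword lengths (in the order the probabilities were given): (2, 1, 2). L_avg = sum(p_i * l_i) = 17/45*2 + 22/45*1 + 2/15*2 = 68/45 = 1.5111

1.5111 bits


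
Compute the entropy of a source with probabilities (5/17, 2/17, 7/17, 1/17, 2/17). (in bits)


H = -sum(p_i * log2(p_i)). Terms: -(5/17)*log2(5/17) = 0.519275; -(2/17)*log2(2/17) = 0.363231; -(7/17)*log2(7/17) = 0.527103; -(1/17)*log2(1/17) = 0.240439; -(2/17)*log2(2/17) = 0.363231. H = 0.519275 + 0.363231 + 0.527103 + 0.240439 + 0.363231 = 2.0133

2.0133 bits


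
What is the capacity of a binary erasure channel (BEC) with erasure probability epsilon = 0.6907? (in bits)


C = 1 - epsilon = 1 - 0.6907 = 0.3093

0.3093 bits


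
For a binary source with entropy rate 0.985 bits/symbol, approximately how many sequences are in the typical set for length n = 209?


log2|A_typical| = nH = 209 * 0.985 = 205.865, so |A_typical| ~ 2^205.865 = 9.366e+61

9.366e+61


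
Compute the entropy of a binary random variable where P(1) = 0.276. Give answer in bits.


H = -p*log2(p) - (1-p)*log2(1-p). -0.276*log2(0.276) = 0.512604; -0.724*log2(0.724) = 0.337339. H = 0.512604 + 0.337339 = 0.8499

0.8499 bits


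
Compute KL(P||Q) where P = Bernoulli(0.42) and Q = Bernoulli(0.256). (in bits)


KL = p*log2(p/q) + (1-p)*log2((1-p)/(1-q)) = 0.42*log2(0.42/0.256) + 0.58*log2(0.58/0.744) = 0.0916

0.0916 bits


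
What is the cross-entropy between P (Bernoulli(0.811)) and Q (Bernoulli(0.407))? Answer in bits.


H(P,Q) = -p*log2(q) - (1-p)*log2(1-q). -0.811*log2(0.407) = 1.051785; -0.189*log2(0.593) = 0.142486. H(P,Q) = 1.051785 + 0.142486 = 1.1943

1.1943 bits


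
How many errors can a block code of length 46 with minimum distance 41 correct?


Correction capability = floor((d-1)/2) = floor((41-1)/2) = 20

20 errors


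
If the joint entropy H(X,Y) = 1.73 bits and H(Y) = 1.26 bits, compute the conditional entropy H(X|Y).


H(X|Y) = H(X,Y) - H(Y) = 1.73 - 1.26 = 0.47

0.47 bits


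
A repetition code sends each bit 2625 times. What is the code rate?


Rate = k/n = 1/2625

1/2625


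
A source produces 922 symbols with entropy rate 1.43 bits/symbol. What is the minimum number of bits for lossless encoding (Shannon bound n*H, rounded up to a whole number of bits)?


Minimum bits >= n * H = 922 * 1.43 = 1318.46, rounded up to a whole number of bits = 1319

1319 bits


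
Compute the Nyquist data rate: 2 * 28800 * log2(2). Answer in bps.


Rate = 2 * B * log2(M) = 2 * 28800 * 1.0 = 57600.0

57600.0 bps


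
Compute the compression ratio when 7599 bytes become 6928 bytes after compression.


Ratio = original / compressed = 7599 / 6928 = 1.0969

1.0969


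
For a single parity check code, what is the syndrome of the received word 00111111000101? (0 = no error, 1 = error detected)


Syndrome = XOR of all bits = 0 XOR 0 XOR 1 XOR 1 XOR 1 XOR 1 XOR 1 XOR 1 XOR 0 XOR 0 XOR 0 XOR 1 XOR 0 XOR 1 = 0

0


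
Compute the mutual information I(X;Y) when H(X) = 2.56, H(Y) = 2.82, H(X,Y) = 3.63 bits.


I(X;Y) = H(X) + H(Y) - H(X,Y) = 2.56 + 2.82 - 3.63 = 1.75

1.75 bits


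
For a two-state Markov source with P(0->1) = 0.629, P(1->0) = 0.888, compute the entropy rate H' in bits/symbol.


Stationary distribution: pi_0 = p10/(p01+p10) = 0.5854, pi_1 = 0.4146. Entropy rate H' = pi_0*H(p01) + pi_1*H(p10) = 0.5854*0.9514 + 0.4146*0.5059 = 0.7667

0.7667 bits/symbol


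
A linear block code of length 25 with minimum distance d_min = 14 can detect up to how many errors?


Detection capability = d_min - 1 = 14 - 1 = 13

13 errors


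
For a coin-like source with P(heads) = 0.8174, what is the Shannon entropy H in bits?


H = -p*log2(p) - (1-p)*log2(1-p). -0.8174*log2(0.8174) = 0.237770; -0.1826*log2(0.1826) = 0.447962. H = 0.237770 + 0.447962 = 0.6857

0.6857 bits


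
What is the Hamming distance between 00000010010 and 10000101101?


Count differing positions: ^ . . . . ^ ^ ^ ^ ^ ^ = 7 differences

7


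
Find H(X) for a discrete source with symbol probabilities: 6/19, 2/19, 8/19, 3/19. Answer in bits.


H = -sum(p_i * log2(p_i)). Terms: -(6/19)*log2(6/19) = 0.525147; -(2/19)*log2(2/19) = 0.341887; -(8/19)*log2(8/19) = 0.525443; -(3/19)*log2(3/19) = 0.420468. H = 0.525147 + 0.341887 + 0.525443 + 0.420468 = 1.8129

1.8129 bits


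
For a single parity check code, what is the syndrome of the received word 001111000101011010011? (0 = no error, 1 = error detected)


Syndrome = XOR of all bits = 0 XOR 0 XOR 1 XOR 1 XOR 1 XOR 1 XOR 0 XOR 0 XOR 0 XOR 1 XOR 0 XOR 1 XOR 0 XOR 1 XOR 1 XOR 0 XOR 1 XOR 0 XOR 0 XOR 1 XOR 1 = 1

1


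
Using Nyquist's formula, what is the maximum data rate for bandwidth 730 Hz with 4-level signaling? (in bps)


Rate = 2 * B * log2(M) = 2 * 730 * 2.0 = 2920.0

2920.0 bps


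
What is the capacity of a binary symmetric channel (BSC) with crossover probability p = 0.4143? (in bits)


H(p) = -p*log2(p) - (1-p)*log2(1-p) = -0.4143*log2(0.4143) - 0.5857*log2(0.5857) = 0.526680 + 0.452023 = 0.9787. C = 1 - H(p) = 1 - 0.9787 = 0.0213

0.0213 bits


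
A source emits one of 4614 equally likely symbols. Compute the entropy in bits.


H = log2(n) = log2(4614) = 12.1718

12.1718 bits


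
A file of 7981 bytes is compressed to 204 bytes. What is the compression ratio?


Ratio = original / compressed = 7981 / 204 = 39.1225

39.1225


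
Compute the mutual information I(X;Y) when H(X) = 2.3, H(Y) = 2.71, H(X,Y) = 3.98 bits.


I(X;Y) = H(X) + H(Y) - H(X,Y) = 2.3 + 2.71 - 3.98 = 1.03

1.03 bits


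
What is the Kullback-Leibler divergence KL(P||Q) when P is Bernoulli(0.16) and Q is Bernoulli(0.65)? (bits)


KL = p*log2(p/q) + (1-p)*log2((1-p)/(1-q)) = 0.16*log2(0.16/0.65) + 0.84*log2(0.84/0.35) = 0.7374

0.7374 bits


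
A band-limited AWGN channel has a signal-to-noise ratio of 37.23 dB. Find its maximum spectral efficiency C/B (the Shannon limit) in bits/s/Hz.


SNR_linear = 10^(37.23/10) = 5284.4525; C/B = log2(1 + SNR_linear) = log2(1 + 5284.4525) = 12.3678

12.3678 bits/s/Hz


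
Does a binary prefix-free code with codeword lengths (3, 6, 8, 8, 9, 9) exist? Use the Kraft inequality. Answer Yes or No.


Kraft sum = sum(2^(-l_i)) = 0.1523, need <= 1. Result: satisfied (a binary prefix-free code with these lengths exists)

Yes


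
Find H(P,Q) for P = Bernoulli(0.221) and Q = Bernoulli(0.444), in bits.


H(P,Q) = -p*log2(q) - (1-p)*log2(1-q). -0.221*log2(0.444) = 0.258872; -0.779*log2(0.556) = 0.659691. H(P,Q) = 0.258872 + 0.659691 = 0.9186

0.9186 bits


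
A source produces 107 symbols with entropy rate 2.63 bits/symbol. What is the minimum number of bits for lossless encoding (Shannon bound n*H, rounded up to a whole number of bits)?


Minimum bits >= n * H = 107 * 2.63 = 281.41, rounded up to a whole number of bits = 282

282 bits


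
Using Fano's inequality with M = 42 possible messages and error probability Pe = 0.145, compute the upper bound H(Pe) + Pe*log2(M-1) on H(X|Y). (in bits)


H(Pe) = -Pe*log2(Pe) - (1-Pe)*log2(1-Pe) = -0.145*log2(0.145) - 0.855*log2(0.855) = 0.403952 + 0.193233 = 0.5972. Pe*log2(M-1) = 0.145*log2(41) = 0.776845. Bound = H(Pe) + Pe*log2(M-1) = 0.403952 + 0.193233 + 0.776845 = 1.374

1.374 bits


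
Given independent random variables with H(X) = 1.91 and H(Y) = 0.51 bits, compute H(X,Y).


For independent variables, H(X,Y) = H(X) + H(Y) = 1.91 + 0.51 = 2.42

2.42 bits


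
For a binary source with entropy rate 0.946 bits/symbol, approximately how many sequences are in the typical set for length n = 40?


log2|A_typical| = nH = 40 * 0.946 = 37.84, so |A_typical| ~ 2^37.84 = 2.460e+11

2.460e+11


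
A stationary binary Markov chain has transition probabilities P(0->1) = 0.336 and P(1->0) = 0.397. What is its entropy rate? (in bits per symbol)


Stationary distribution: pi_0 = p10/(p01+p10) = 0.5416, pi_1 = 0.4584. Entropy rate H' = pi_0*H(p01) + pi_1*H(p10) = 0.5416*0.9209 + 0.4584*0.9692 = 0.943

0.943 bits/symbol


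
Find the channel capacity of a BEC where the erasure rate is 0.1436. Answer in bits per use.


C = 1 - epsilon = 1 - 0.1436 = 0.8564

0.8564 bits


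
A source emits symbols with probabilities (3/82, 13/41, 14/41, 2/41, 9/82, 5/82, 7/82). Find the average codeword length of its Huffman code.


Huffman construction (repeatedly merge the two least-probable nodes; each merge adds 1 bit to every symbol beneath it): 3/82 + 2/41 = 7/82; 5/82 + 7/82 = 6/41; 7/82 + 9/82 = 8/41; 6/41 + 8/41 = 14/41; 13/41 + 14/41 = 27/41; 14/41 + 27/41 = 1. Resulting codeword lengths (in the order the probabilities were given): (4, 2, 2, 4, 3, 3, 3). L_avg = sum(p_i * l_i) = 3/82*4 + 13/41*2 + 14/41*2 + 2/41*4 + 9/82*3 + 5/82*3 + 7/82*3 = 199/82 = 2.4268

2.4268 bits


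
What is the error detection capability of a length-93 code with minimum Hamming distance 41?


Detection capability = d_min - 1 = 41 - 1 = 40

40 errors


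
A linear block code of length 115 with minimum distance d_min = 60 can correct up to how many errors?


Correction capability = floor((d-1)/2) = floor((60-1)/2) = 29

29 errors


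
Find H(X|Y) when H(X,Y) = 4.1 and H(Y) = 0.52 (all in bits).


H(X|Y) = H(X,Y) - H(Y) = 4.1 - 0.52 = 3.58

3.58 bits


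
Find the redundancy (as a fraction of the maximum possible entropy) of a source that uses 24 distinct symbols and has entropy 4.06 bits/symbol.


H_max = log2(K) = log2(24) = 4.585 bits/symbol. Redundancy = 1 - H/H_max = 1 - 4.06/4.585 = 1 - 0.8855 = 0.1145

0.1145


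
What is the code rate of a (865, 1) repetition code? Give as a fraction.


Rate = k/n = 1/865

1/865


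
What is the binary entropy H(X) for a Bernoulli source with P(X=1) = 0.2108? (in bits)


H = -p*log2(p) - (1-p)*log2(1-p). -0.2108*log2(0.2108) = 0.473468; -0.7892*log2(0.7892) = 0.269541. H = 0.473468 + 0.269541 = 0.743

0.743 bits


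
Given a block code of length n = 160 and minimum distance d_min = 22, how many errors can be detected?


Detection capability = d_min - 1 = 22 - 1 = 21

21 errors


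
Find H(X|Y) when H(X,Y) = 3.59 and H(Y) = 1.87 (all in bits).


H(X|Y) = H(X,Y) - H(Y) = 3.59 - 1.87 = 1.72

1.72 bits


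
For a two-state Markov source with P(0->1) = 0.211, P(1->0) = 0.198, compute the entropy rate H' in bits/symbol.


Stationary distribution: pi_0 = p10/(p01+p10) = 0.4841, pi_1 = 0.5159. Entropy rate H' = pi_0*H(p01) + pi_1*H(p10) = 0.4841*0.7434 + 0.5159*0.7179 = 0.7302

0.7302 bits/symbol


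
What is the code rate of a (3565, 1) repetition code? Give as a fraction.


Rate = k/n = 1/3565

1/3565


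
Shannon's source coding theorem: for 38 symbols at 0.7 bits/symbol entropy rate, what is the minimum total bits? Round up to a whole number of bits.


Minimum bits >= n * H = 38 * 0.7 = 26.6, rounded up to a whole number of bits = 27

27 bits


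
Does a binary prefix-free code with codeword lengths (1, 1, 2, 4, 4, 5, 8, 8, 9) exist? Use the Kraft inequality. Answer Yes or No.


Kraft sum = sum(2^(-l_i)) = 1.416, need <= 1. Result: violated (a binary prefix-free code with these lengths cannot exist)

No


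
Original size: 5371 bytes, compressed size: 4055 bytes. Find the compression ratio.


Ratio = original / compressed = 5371 / 4055 = 1.3245

1.3245


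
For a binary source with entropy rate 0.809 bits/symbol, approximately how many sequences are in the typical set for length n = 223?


log2|A_typical| = nH = 223 * 0.809 = 180.407, so |A_typical| ~ 2^180.407 = 2.032e+54

2.032e+54


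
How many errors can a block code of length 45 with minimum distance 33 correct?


Correction capability = floor((d-1)/2) = floor((33-1)/2) = 16

16 errors


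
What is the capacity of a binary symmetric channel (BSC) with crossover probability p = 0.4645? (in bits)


H(p) = -p*log2(p) - (1-p)*log2(1-p) = -0.4645*log2(0.4645) - 0.5355*log2(0.5355) = 0.513853 + 0.482508 = 0.9964. C = 1 - H(p) = 1 - 0.9964 = 0.0036

0.0036 bits


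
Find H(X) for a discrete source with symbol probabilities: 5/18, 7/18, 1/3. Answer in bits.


H = -sum(p_i * log2(p_i)). Terms: -(5/18)*log2(5/18) = 0.513332; -(7/18)*log2(7/18) = 0.529888; -(1/3)*log2(1/3) = 0.528321. H = 0.513332 + 0.529888 + 0.528321 = 1.5715

1.5715 bits


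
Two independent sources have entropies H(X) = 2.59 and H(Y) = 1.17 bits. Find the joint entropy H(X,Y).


For independent variables, H(X,Y) = H(X) + H(Y) = 2.59 + 1.17 = 3.76

3.76 bits


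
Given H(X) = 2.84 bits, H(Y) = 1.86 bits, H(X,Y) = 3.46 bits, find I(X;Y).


I(X;Y) = H(X) + H(Y) - H(X,Y) = 2.84 + 1.86 - 3.46 = 1.24

1.24 bits


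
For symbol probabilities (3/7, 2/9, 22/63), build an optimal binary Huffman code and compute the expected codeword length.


Huffman construction (repeatedly merge the two least-probable nodes; each merge adds 1 bit to every symbol beneath it): 2/9 + 22/63 = 4/7; 3/7 + 4/7 = 1. Resulting codeword lengths (in the order the probabilities were given): (1, 2, 2). L_avg = sum(p_i * l_i) = 3/7*1 + 2/9*2 + 22/63*2 = 11/7 = 1.5714

1.5714 bits


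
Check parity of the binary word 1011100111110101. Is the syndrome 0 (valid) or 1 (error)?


Syndrome = XOR of all bits = 1 XOR 0 XOR 1 XOR 1 XOR 1 XOR 0 XOR 0 XOR 1 XOR 1 XOR 1 XOR 1 XOR 1 XOR 0 XOR 1 XOR 0 XOR 1 = 1

1


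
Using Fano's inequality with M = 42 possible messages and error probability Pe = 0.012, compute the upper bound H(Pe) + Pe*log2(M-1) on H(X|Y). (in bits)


H(Pe) = -Pe*log2(Pe) - (1-Pe)*log2(1-Pe) = -0.012*log2(0.012) - 0.988*log2(0.988) = 0.076570 + 0.017208 = 0.0938. Pe*log2(M-1) = 0.012*log2(41) = 0.064291. Bound = H(Pe) + Pe*log2(M-1) = 0.076570 + 0.017208 + 0.064291 = 0.1581

0.1581 bits


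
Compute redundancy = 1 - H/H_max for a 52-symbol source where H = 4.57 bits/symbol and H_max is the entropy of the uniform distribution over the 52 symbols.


H_max = log2(K) = log2(52) = 5.7004 bits/symbol. Redundancy = 1 - H/H_max = 1 - 4.57/5.7004 = 1 - 0.8017 = 0.1983

0.1983


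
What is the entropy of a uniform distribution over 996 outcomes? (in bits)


H = log2(n) = log2(996) = 9.96

9.96 bits


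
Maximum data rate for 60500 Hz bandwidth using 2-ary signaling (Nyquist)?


Rate = 2 * B * log2(M) = 2 * 60500 * 1.0 = 121000.0

121000.0 bps


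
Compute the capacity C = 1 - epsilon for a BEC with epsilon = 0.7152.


C = 1 - epsilon = 1 - 0.7152 = 0.2848

0.2848 bits


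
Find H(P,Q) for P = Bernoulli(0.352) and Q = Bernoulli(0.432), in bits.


H(P,Q) = -p*log2(q) - (1-p)*log2(1-q). -0.352*log2(0.432) = 0.426236; -0.648*log2(0.568) = 0.528792. H(P,Q) = 0.426236 + 0.528792 = 0.955

0.955 bits


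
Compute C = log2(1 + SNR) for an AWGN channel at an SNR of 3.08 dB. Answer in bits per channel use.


SNR_linear = 10^(3.08/10) = 2.0324; C = log2(1 + SNR_linear) = log2(1 + 2.0324) = 1.6004

1.6004 bits/channel use


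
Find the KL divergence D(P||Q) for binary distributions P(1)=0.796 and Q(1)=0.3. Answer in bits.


KL = p*log2(p/q) + (1-p)*log2((1-p)/(1-q)) = 0.796*log2(0.796/0.3) + 0.204*log2(0.204/0.7) = 0.7577

0.7577 bits


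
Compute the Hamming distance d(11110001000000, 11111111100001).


Count differing positions: . . . . ^ ^ ^ . ^ . . . . ^ = 5 differences

5


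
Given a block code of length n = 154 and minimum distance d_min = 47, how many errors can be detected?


Detection capability = d_min - 1 = 47 - 1 = 46

46 errors


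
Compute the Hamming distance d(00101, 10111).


Count differing positions: ^ . . ^ . = 2 differences

2


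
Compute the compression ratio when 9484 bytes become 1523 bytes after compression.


Ratio = original / compressed = 9484 / 1523 = 6.2272

6.2272


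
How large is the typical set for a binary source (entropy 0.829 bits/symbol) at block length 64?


log2|A_typical| = nH = 64 * 0.829 = 53.056, so |A_typical| ~ 2^53.056 = 9.364e+15

9.364e+15


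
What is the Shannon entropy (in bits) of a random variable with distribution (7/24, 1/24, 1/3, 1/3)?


H = -sum(p_i * log2(p_i)). Terms: -(7/24)*log2(7/24) = 0.518469; -(1/24)*log2(1/24) = 0.191040; -(1/3)*log2(1/3) = 0.528321; -(1/3)*log2(1/3) = 0.528321. H = 0.518469 + 0.191040 + 0.528321 + 0.528321 = 1.7662

1.7662 bits


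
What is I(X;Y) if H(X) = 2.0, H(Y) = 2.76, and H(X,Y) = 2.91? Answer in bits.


I(X;Y) = H(X) + H(Y) - H(X,Y) = 2.0 + 2.76 - 2.91 = 1.85

1.85 bits


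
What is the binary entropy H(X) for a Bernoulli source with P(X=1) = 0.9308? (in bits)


H = -p*log2(p) - (1-p)*log2(1-p). -0.9308*log2(0.9308) = 0.096298; -0.0692*log2(0.0692) = 0.266633. H = 0.096298 + 0.266633 = 0.3629

0.3629 bits


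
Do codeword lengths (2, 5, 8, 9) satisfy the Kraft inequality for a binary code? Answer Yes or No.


Kraft sum = sum(2^(-l_i)) = 0.2871, need <= 1. Result: satisfied (a binary prefix-free code with these lengths exists)

Yes


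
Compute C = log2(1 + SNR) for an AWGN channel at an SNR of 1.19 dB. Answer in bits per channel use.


SNR_linear = 10^(1.19/10) = 1.3152; C = log2(1 + SNR_linear) = log2(1 + 1.3152) = 1.2112

1.2112 bits/channel use


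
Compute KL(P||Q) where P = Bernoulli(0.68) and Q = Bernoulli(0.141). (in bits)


KL = p*log2(p/q) + (1-p)*log2((1-p)/(1-q)) = 0.68*log2(0.68/0.141) + 0.32*log2(0.32/0.859) = 1.0876

1.0876 bits


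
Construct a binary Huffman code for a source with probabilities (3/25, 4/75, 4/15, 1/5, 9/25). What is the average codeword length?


Huffman construction (repeatedly merge the two least-probable nodes; each merge adds 1 bit to every symbol beneath it): 4/75 + 3/25 = 13/75; 13/75 + 1/5 = 28/75; 4/15 + 9/25 = 47/75; 28/75 + 47/75 = 1. Resulting codeword lengths (in the order the probabilities were given): (3, 3, 2, 2, 2). L_avg = sum(p_i * l_i) = 3/25*3 + 4/75*3 + 4/15*2 + 1/5*2 + 9/25*2 = 163/75 = 2.1733

2.1733 bits


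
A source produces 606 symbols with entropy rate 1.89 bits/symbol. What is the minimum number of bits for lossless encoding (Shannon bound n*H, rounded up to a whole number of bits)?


Minimum bits >= n * H = 606 * 1.89 = 1145.34, rounded up to a whole number of bits = 1146

1146 bits


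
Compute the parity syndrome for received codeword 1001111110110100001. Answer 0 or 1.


Syndrome = XOR of all bits = 1 XOR 0 XOR 0 XOR 1 XOR 1 XOR 1 XOR 1 XOR 1 XOR 1 XOR 0 XOR 1 XOR 1 XOR 0 XOR 1 XOR 0 XOR 0 XOR 0 XOR 0 XOR 1 = 1

1


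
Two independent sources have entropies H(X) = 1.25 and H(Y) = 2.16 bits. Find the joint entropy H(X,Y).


For independent variables, H(X,Y) = H(X) + H(Y) = 1.25 + 2.16 = 3.41

3.41 bits


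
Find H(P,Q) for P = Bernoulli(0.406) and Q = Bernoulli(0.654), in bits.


H(P,Q) = -p*log2(q) - (1-p)*log2(1-q). -0.406*log2(0.654) = 0.248731; -0.594*log2(0.346) = 0.909507. H(P,Q) = 0.248731 + 0.909507 = 1.1582

1.1582 bits


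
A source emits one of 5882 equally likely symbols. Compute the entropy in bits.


H = log2(n) = log2(5882) = 12.5221

12.5221 bits


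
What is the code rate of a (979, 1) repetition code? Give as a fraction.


Rate = k/n = 1/979

1/979


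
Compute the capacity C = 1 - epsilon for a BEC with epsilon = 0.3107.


C = 1 - epsilon = 1 - 0.3107 = 0.6893

0.6893 bits


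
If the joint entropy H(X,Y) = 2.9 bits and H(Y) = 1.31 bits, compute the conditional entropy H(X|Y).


H(X|Y) = H(X,Y) - H(Y) = 2.9 - 1.31 = 1.59

1.59 bits


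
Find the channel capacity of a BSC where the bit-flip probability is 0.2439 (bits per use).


H(p) = -p*log2(p) - (1-p)*log2(1-p) = -0.2439*log2(0.2439) - 0.7561*log2(0.7561) = 0.496492 + 0.304974 = 0.8015. C = 1 - H(p) = 1 - 0.8015 = 0.1985

0.1985 bits


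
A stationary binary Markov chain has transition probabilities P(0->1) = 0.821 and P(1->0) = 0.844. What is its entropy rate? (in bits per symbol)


Stationary distribution: pi_0 = p10/(p01+p10) = 0.5069, pi_1 = 0.4931. Entropy rate H' = pi_0*H(p01) + pi_1*H(p10) = 0.5069*0.6779 + 0.4931*0.6247 = 0.6516

0.6516 bits/symbol


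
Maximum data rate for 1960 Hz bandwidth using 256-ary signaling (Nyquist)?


Rate = 2 * B * log2(M) = 2 * 1960 * 8.0 = 31360.0

31360.0 bps


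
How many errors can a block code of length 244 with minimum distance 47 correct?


Correction capability = floor((d-1)/2) = floor((47-1)/2) = 23

23 errors


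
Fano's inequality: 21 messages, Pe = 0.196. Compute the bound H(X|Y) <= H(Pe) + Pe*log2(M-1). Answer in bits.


H(Pe) = -Pe*log2(Pe) - (1-Pe)*log2(1-Pe) = -0.196*log2(0.196) - 0.804*log2(0.804) = 0.460811 + 0.253045 = 0.7139. Pe*log2(M-1) = 0.196*log2(20) = 0.847098. Bound = H(Pe) + Pe*log2(M-1) = 0.460811 + 0.253045 + 0.847098 = 1.561

1.561 bits


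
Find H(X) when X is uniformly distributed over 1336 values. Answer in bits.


H = log2(n) = log2(1336) = 10.3837

10.3837 bits


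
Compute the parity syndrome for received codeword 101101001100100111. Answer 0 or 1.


Syndrome = XOR of all bits = 1 XOR 0 XOR 1 XOR 1 XOR 0 XOR 1 XOR 0 XOR 0 XOR 1 XOR 1 XOR 0 XOR 0 XOR 1 XOR 0 XOR 0 XOR 1 XOR 1 XOR 1 = 0

0


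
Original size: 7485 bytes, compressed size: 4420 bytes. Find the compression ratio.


Ratio = original / compressed = 7485 / 4420 = 1.6934

1.6934


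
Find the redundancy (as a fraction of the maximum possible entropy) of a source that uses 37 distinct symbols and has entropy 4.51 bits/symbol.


H_max = log2(K) = log2(37) = 5.2095 bits/symbol. Redundancy = 1 - H/H_max = 1 - 4.51/5.2095 = 1 - 0.8657 = 0.1343

0.1343


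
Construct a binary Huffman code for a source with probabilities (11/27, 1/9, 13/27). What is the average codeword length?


Huffman construction (repeatedly merge the two least-probable nodes; each merge adds 1 bit to every symbol beneath it): 1/9 + 11/27 = 14/27; 13/27 + 14/27 = 1. Resulting codeword lengths (in the order the probabilities were given): (2, 2, 1). L_avg = sum(p_i * l_i) = 11/27*2 + 1/9*2 + 13/27*1 = 41/27 = 1.5185

1.5185 bits


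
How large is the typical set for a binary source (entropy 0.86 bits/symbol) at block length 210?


log2|A_typical| = nH = 210 * 0.86 = 180.6, so |A_typical| ~ 2^180.6 = 2.323e+54

2.323e+54


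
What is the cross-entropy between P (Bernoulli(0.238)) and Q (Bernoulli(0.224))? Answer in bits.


H(P,Q) = -p*log2(q) - (1-p)*log2(1-q). -0.238*log2(0.224) = 0.513706; -0.762*log2(0.776) = 0.278794. H(P,Q) = 0.513706 + 0.278794 = 0.7925

0.7925 bits


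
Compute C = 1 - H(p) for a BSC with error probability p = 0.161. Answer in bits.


H(p) = -p*log2(p) - (1-p)*log2(1-p) = -0.161*log2(0.161) - 0.839*log2(0.839) = 0.424214 + 0.212483 = 0.6367. C = 1 - H(p) = 1 - 0.6367 = 0.3633

0.3633 bits


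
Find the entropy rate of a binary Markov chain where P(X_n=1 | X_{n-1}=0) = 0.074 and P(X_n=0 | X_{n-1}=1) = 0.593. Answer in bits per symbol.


Stationary distribution: pi_0 = p10/(p01+p10) = 0.8891, pi_1 = 0.1109. Entropy rate H' = pi_0*H(p01) + pi_1*H(p10) = 0.8891*0.3807 + 0.1109*0.9749 = 0.4466

0.4466 bits/symbol


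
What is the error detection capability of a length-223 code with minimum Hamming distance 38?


Detection capability = d_min - 1 = 38 - 1 = 37

37 errors


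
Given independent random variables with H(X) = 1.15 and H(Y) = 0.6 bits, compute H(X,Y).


For independent variables, H(X,Y) = H(X) + H(Y) = 1.15 + 0.6 = 1.75

1.75 bits


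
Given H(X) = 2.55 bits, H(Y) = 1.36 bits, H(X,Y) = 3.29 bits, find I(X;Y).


I(X;Y) = H(X) + H(Y) - H(X,Y) = 2.55 + 1.36 - 3.29 = 0.62

0.62 bits
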